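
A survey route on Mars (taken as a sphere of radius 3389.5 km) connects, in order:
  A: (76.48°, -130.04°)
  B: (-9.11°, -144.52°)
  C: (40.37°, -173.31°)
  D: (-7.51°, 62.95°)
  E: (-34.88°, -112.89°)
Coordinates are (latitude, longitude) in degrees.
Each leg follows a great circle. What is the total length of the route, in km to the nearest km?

23657 km

Leg A→B: central angle 1.5012 rad, distance 5088.2 km.
Leg B→C: central angle 0.9804 rad, distance 3322.9 km.
Leg C→D: central angle 2.0992 rad, distance 7115.4 km.
Leg D→E: central angle 2.3986 rad, distance 8130.0 km.
Total: 5088.2 + 3322.9 + 7115.4 + 8130.0 ≈ 23657 km.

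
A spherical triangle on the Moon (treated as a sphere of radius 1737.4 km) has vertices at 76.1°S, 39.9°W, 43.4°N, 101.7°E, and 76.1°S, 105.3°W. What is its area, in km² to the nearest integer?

Side lengths (central angles): a = 2.5366, b = 0.2603, c = 2.5044 rad; semiperimeter s = 2.6506.
By l'Huilier's theorem, tan(E/4) = √[tan(s/2) tan((s−a)/2) tan((s−b)/2) tan((s−c)/2)], giving spherical excess E = 0.8116 rad.
Area = E·R² = 0.8116 × (1737.4)² ≈ 2449863 km².

2449863 km²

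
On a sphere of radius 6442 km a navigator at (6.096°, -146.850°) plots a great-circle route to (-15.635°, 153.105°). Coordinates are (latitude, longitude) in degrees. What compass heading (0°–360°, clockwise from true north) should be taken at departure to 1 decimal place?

With φ₁ = 0.1064, φ₂ = -0.2729, Δλ = -1.0480 rad, the forward-azimuth formula gives
θ = atan2( sin Δλ cos φ₂ , cos φ₁ sin φ₂ − sin φ₁ cos φ₂ cos Δλ ) = atan2(-0.8344, -0.3190) = -110.93°.
Adding 360° brings this into [0°, 360°): 249.1°.

249.1°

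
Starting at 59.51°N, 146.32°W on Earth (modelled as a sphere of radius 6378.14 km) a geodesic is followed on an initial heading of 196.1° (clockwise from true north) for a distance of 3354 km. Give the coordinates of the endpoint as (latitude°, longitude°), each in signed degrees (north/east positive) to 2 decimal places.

30.04°, -155.57°

Angular distance δ = d/R = 3354/6378.14 = 0.52586 rad; initial bearing θ = 3.4226 rad.
sin φ₂ = sin φ₁ cos δ + cos φ₁ sin δ cos θ = (0.8617)(0.8649) + (0.5074)(0.5020)(-0.9608) = 0.5006, so φ₂ = 30.04°.
Δλ = atan2(sin θ sin δ cos φ₁, cos δ − sin φ₁ sin φ₂) = atan2(-0.0706, 0.4335) = -9.253°.
λ₂ = -146.320° − 9.253° = -155.57°.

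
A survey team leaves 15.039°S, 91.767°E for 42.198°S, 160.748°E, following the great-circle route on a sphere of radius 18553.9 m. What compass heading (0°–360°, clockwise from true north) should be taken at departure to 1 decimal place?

130.0°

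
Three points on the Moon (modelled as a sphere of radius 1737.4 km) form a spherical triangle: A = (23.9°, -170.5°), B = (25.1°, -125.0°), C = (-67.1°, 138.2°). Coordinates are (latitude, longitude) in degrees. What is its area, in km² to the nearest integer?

Side lengths (central angles): a = 2.0180, b = 1.7221, c = 0.7195 rad; semiperimeter s = 2.2298.
By l'Huilier's theorem, tan(E/4) = √[tan(s/2) tan((s−a)/2) tan((s−b)/2) tan((s−c)/2)], giving spherical excess E = 0.9046 rad.
Area = E·R² = 0.9046 × (1737.4)² ≈ 2730573 km².

2730573 km²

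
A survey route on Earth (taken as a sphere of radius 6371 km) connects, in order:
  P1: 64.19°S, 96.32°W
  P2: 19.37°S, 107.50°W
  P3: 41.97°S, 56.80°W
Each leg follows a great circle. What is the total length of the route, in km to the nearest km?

10417 km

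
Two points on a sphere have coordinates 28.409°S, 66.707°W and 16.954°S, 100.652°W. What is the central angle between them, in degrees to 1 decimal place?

33.2°

In radians: φ₁ = -0.4958, φ₂ = -0.2959, Δλ = -33.945° = -0.5925 rad.
cos c = sin φ₁ sin φ₂ + cos φ₁ cos φ₂ cos Δλ = (-0.4758)(-0.2916) + (0.8796)(0.9565)(0.8296) = 0.83669,
so c = arccos(0.83669) = 0.57958 rad.
So the angular separation is 33.2°.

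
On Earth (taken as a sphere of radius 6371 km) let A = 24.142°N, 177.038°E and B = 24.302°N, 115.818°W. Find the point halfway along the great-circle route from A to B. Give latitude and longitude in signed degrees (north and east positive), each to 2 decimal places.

28.37°, -149.41°

Central angle δ = 1.0571 rad. Interpolating on the sphere with fraction f = 0.5:
P = [sin((1−f)δ)·A + sin(fδ)·B] / sin δ = 0.5790·A + 0.5790·B in Cartesian coordinates,
giving P = (-0.7575, -0.4477, 0.4751), i.e. latitude 28.37°, longitude -149.41°.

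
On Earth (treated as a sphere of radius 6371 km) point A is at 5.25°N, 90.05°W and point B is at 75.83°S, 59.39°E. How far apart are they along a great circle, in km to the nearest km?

In radians: φ₁ = 0.0916, φ₂ = -1.3235, Δλ = 149.440° = 2.6082 rad.
cos c = sin φ₁ sin φ₂ + cos φ₁ cos φ₂ cos Δλ = (0.0915)(-0.9696) + (0.9958)(0.2448)(-0.8611) = -0.29863,
so c = arccos(-0.29863) = 1.87405 rad.
Distance = R·c = 6371 × 1.8741 ≈ 11940 km.

11940 km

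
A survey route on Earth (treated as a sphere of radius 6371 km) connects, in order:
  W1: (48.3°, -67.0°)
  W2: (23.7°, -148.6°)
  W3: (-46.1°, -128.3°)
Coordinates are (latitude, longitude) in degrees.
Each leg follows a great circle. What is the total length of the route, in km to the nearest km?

15489 km

Leg W1→W2: central angle 1.1711 rad, distance 7461.4 km.
Leg W2→W3: central angle 1.2600 rad, distance 8027.2 km.
Total: 7461.4 + 8027.2 ≈ 15489 km.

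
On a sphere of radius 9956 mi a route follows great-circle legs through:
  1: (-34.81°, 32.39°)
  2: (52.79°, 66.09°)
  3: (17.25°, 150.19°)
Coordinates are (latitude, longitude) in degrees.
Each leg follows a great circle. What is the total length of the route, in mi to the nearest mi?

Leg 1→2: central angle 1.6124 rad, distance 16052.8 mi.
Leg 2→3: central angle 1.2708 rad, distance 12651.8 mi.
Total: 16052.8 + 12651.8 ≈ 28705 mi.

28705 mi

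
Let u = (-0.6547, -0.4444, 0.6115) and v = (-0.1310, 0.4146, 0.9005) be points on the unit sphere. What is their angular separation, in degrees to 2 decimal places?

63.12°

u·v = 0.4522; |u| = 1.0000, |v| = 1.0000.
cos θ = (u·v)/(|u||v|) = 0.4522, so θ = 63.12°.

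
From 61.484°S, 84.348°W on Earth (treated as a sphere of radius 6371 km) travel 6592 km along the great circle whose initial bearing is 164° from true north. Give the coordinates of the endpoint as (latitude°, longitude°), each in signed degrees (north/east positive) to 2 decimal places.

Angular distance δ = d/R = 6592/6371 = 1.03469 rad; initial bearing θ = 2.8623 rad.
sin φ₂ = sin φ₁ cos δ + cos φ₁ sin δ cos θ = (-0.8787)(0.5108) + (0.4774)(0.8597)(-0.9613) = -0.8434, so φ₂ = -57.50°.
Δλ = atan2(sin θ sin δ cos φ₁, cos δ − sin φ₁ sin φ₂) = atan2(0.1131, -0.2302) = 153.833°.
λ₂ = -84.348° + 153.833° = 69.49°.

-57.50°, 69.49°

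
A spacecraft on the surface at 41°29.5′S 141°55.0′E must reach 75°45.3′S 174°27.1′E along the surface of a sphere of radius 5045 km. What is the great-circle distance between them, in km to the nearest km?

3267 km

Let φ₁ = -0.7242 rad, φ₂ = -1.3222 rad, and Δλ = 0.5678 rad.
Haversine: a = sin²(Δφ/2) + cos φ₁ cos φ₂ sin²(Δλ/2) = 0.0868 + (0.7491)(0.2461)(0.0785) = 0.10123.
Central angle c = 2·arcsin(√a) = 0.64760 rad.
Distance = R·c = 5045 × 0.6476 ≈ 3267 km.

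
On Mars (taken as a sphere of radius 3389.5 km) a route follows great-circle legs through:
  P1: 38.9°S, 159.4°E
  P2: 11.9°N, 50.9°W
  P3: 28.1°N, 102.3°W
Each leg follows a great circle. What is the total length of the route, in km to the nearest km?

Leg P1→P2: central angle 2.4767 rad, distance 8394.8 km.
Leg P2→P3: central angle 0.8820 rad, distance 2989.4 km.
Total: 8394.8 + 2989.4 ≈ 11384 km.

11384 km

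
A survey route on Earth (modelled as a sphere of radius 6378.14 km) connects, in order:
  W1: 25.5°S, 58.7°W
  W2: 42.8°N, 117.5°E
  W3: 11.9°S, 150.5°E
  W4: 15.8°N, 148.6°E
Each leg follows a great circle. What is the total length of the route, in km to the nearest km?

Leg W1→W2: central angle 2.8348 rad, distance 18080.7 km.
Leg W2→W3: central angle 1.0905 rad, distance 6955.5 km.
Leg W3→W4: central angle 0.4846 rad, distance 3090.6 km.
Total: 18080.7 + 6955.5 + 3090.6 ≈ 28127 km.

28127 km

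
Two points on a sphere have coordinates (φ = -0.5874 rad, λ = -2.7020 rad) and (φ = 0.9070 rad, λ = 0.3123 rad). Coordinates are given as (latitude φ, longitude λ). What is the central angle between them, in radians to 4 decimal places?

2.8090 rad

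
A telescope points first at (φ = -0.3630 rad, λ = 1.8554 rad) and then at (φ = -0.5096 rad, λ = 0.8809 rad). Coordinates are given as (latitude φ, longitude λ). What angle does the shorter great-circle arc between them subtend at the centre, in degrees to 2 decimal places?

50.84°

In radians: φ₁ = -0.3630, φ₂ = -0.5096, Δλ = -55.835° = -0.9745 rad.
Haversine: a = sin²(Δφ/2) + cos φ₁ cos φ₂ sin²(Δλ/2) = 0.0054 + (0.9348)(0.8729)(0.2192) = 0.18425.
Central angle c = 2·arcsin(√a) = 0.88731 rad.
So the angular separation is 50.84°.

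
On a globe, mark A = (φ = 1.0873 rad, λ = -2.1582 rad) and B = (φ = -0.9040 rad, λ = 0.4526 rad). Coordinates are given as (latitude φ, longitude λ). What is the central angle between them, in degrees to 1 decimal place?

In radians: φ₁ = 1.0873, φ₂ = -0.9040, Δλ = 149.588° = 2.6108 rad.
cos c = sin φ₁ sin φ₂ + cos φ₁ cos φ₂ cos Δλ = (0.8854)(-0.7858) + (0.4649)(0.6185)(-0.8624) = -0.94369,
so c = arccos(-0.94369) = 2.80440 rad.
So the angular separation is 160.7°.

160.7°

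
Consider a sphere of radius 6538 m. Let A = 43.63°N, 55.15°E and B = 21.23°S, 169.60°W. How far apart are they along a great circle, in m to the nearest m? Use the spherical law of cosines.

15611 m

In radians: φ₁ = 0.7615, φ₂ = -0.3705, Δλ = 135.250° = 2.3606 rad.
cos c = sin φ₁ sin φ₂ + cos φ₁ cos φ₂ cos Δλ = (0.6900)(-0.3621) + (0.7238)(0.9321)(-0.7102) = -0.72901,
so c = arccos(-0.72901) = 2.38767 rad.
Distance = R·c = 6538 × 2.3877 ≈ 15611 m.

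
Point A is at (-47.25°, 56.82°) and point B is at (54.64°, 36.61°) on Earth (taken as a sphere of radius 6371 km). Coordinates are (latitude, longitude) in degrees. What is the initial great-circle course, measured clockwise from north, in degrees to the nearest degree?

348°

With φ₁ = -0.8247, φ₂ = 0.9536, Δλ = -0.3527 rad, the forward-azimuth formula gives
θ = atan2( sin Δλ cos φ₂ , cos φ₁ sin φ₂ − sin φ₁ cos φ₂ cos Δλ ) = atan2(-0.1999, 0.9524) = -11.86°.
Adding 360° brings this into [0°, 360°): 348°.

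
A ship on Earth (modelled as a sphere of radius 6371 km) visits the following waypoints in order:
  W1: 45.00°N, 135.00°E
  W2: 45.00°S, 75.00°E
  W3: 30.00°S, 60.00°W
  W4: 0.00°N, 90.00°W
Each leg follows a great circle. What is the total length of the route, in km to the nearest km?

26736 km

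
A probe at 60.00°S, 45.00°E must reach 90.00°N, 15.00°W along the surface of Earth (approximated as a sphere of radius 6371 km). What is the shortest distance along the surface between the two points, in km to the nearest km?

With latitudes φ₁ = -60.000°, φ₂ = 90.000° and longitude difference Δλ = -60.000°:
cos c = sin φ₁ sin φ₂ + cos φ₁ cos φ₂ cos Δλ = (-0.8660)(1.0000) + (0.5000)(0.0000)(0.5000) = -0.86603,
so c = arccos(-0.86603) = 2.61799 rad.
Distance = R·c = 6371 × 2.6180 ≈ 16679 km.

16679 km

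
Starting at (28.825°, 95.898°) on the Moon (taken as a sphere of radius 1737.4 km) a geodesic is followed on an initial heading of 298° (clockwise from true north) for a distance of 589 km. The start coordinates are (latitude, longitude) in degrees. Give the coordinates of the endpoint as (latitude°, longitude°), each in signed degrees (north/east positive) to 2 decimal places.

36.26°, 74.54°

Angular distance δ = d/R = 589/1737.4 = 0.33901 rad; initial bearing θ = 5.2011 rad.
sin φ₂ = sin φ₁ cos δ + cos φ₁ sin δ cos θ = (0.4821)(0.9431) + (0.8761)(0.3326)(0.4695) = 0.5915, so φ₂ = 36.26°.
Δλ = atan2(sin θ sin δ cos φ₁, cos δ − sin φ₁ sin φ₂) = atan2(-0.2572, 0.6579) = -21.356°.
λ₂ = 95.898° − 21.356° = 74.54°.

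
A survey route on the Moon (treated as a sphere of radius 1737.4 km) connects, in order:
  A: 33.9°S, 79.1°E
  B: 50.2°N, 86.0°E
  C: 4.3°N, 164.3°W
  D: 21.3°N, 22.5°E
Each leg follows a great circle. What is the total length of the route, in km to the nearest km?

Leg A→B: central angle 1.4717 rad, distance 2556.9 km.
Leg B→C: central angle 1.7290 rad, distance 3004.0 km.
Leg C→D: central angle 2.6799 rad, distance 4656.0 km.
Total: 2556.9 + 3004.0 + 4656.0 ≈ 10217 km.

10217 km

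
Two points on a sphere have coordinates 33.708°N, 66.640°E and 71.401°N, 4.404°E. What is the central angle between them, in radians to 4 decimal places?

With latitudes φ₁ = 33.708°, φ₂ = 71.401° and longitude difference Δλ = -62.236°:
Haversine: a = sin²(Δφ/2) + cos φ₁ cos φ₂ sin²(Δλ/2) = 0.1044 + (0.8319)(0.3189)(0.2671) = 0.17521.
Central angle c = 2·arcsin(√a) = 0.86378 rad.
So the angular separation is 0.8638 rad.

0.8638 rad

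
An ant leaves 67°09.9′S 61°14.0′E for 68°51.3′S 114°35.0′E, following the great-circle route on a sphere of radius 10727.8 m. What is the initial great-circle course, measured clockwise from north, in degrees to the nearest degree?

With φ₁ = -1.1723, φ₂ = -1.2017, Δλ = 0.9311 rad, the forward-azimuth formula gives
θ = atan2( sin Δλ cos φ₂ , cos φ₁ sin φ₂ − sin φ₁ cos φ₂ cos Δλ ) = atan2(0.2894, -0.1635) = 119.46°.
So the initial bearing is 119°.

119°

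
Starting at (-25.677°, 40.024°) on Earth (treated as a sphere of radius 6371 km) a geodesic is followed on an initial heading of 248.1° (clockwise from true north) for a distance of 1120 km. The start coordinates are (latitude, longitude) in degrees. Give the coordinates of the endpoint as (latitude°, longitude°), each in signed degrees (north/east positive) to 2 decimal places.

-29.04°, 29.33°

Angular distance δ = d/R = 1120/6371 = 0.17580 rad; initial bearing θ = 4.3302 rad.
sin φ₂ = sin φ₁ cos δ + cos φ₁ sin δ cos θ = (-0.4333)(0.9846) + (0.9013)(0.1749)(-0.3730) = -0.4854, so φ₂ = -29.04°.
Δλ = atan2(sin θ sin δ cos φ₁, cos δ − sin φ₁ sin φ₂) = atan2(-0.1462, 0.7743) = -10.696°.
λ₂ = 40.024° − 10.696° = 29.33°.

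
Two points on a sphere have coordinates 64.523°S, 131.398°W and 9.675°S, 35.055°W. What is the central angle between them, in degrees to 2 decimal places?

Let φ₁ = -1.1261 rad, φ₂ = -0.1689 rad, and Δλ = 1.6815 rad.
cos c = sin φ₁ sin φ₂ + cos φ₁ cos φ₂ cos Δλ = (-0.9028)(-0.1681) + (0.4301)(0.9858)(-0.1105) = 0.10487,
so c = arccos(0.10487) = 1.46573 rad.
So the angular separation is 83.98°.

83.98°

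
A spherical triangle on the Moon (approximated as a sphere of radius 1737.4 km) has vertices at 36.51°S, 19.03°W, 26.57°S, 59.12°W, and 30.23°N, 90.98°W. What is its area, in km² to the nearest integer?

792961 km²

Side lengths (central angles): a = 1.1250, b = 1.6553, c = 0.6162 rad; semiperimeter s = 1.6983.
By l'Huilier's theorem, tan(E/4) = √[tan(s/2) tan((s−a)/2) tan((s−b)/2) tan((s−c)/2)], giving spherical excess E = 0.2627 rad.
Area = E·R² = 0.2627 × (1737.4)² ≈ 792961 km².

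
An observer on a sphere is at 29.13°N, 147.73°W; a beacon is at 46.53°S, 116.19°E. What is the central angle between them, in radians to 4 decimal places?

2.0009 rad

With latitudes φ₁ = 29.130°, φ₂ = -46.530° and longitude difference Δλ = -96.080°:
Haversine: a = sin²(Δφ/2) + cos φ₁ cos φ₂ sin²(Δλ/2) = 0.3762 + (0.8735)(0.6880)(0.5530) = 0.70847.
Central angle c = 2·arcsin(√a) = 2.00087 rad.
So the angular separation is 2.0009 rad.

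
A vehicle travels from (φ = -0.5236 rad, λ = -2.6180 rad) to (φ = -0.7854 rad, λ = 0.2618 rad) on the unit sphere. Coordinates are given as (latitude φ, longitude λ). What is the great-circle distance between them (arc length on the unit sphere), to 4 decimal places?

Let φ₁ = -0.5236 rad, φ₂ = -0.7854 rad, and Δλ = 2.8798 rad.
cos c = sin φ₁ sin φ₂ + cos φ₁ cos φ₂ cos Δλ = (-0.5000)(-0.7071) + (0.8660)(0.7071)(-0.9659) = -0.23795,
so c = arccos(-0.23795) = 1.81105 rad.
On the unit sphere the arc length equals the central angle: 1.8111.

1.8111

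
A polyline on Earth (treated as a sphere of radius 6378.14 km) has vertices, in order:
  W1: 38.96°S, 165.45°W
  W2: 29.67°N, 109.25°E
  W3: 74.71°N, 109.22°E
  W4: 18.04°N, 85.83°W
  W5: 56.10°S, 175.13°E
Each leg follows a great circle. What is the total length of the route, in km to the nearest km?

Leg W1→W2: central angle 1.8296 rad, distance 11669.2 km.
Leg W2→W3: central angle 0.7861 rad, distance 5013.8 km.
Leg W3→W4: central angle 1.5142 rad, distance 9657.7 km.
Leg W4→W5: central angle 1.9181 rad, distance 12233.9 km.
Total: 11669.2 + 5013.8 + 9657.7 + 12233.9 ≈ 38575 km.

38575 km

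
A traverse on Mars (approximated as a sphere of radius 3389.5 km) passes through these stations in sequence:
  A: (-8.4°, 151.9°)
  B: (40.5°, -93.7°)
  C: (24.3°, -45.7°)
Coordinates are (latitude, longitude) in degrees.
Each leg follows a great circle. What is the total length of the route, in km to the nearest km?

9286 km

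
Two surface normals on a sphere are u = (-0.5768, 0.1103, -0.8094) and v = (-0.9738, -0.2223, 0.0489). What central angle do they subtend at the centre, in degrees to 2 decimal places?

u·v = 0.4976; |u| = 1.0000, |v| = 1.0000.
cos θ = (u·v)/(|u||v|) = 0.4976, so θ = 60.16°.

60.16°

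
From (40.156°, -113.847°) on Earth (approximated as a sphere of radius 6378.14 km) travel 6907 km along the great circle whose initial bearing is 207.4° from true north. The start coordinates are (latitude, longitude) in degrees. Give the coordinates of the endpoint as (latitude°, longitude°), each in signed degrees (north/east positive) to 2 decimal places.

-17.28°, -139.04°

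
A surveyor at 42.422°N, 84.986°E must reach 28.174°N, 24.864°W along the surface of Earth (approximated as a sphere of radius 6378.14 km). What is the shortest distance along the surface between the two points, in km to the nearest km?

9396 km

With latitudes φ₁ = 42.422°, φ₂ = 28.174° and longitude difference Δλ = -109.850°:
cos c = sin φ₁ sin φ₂ + cos φ₁ cos φ₂ cos Δλ = (0.6746)(0.4722) + (0.7382)(0.8815)(-0.3396) = 0.09754,
so c = arccos(0.09754) = 1.47310 rad.
Distance = R·c = 6378.14 × 1.4731 ≈ 9396 km.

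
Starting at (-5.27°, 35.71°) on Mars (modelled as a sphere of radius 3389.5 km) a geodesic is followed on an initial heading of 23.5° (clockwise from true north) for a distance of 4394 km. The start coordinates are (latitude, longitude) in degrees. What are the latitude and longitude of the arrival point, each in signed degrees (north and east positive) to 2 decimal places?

58.66°, 83.27°

Angular distance δ = d/R = 4394/3389.5 = 1.29636 rad; initial bearing θ = 0.4102 rad.
sin φ₂ = sin φ₁ cos δ + cos φ₁ sin δ cos θ = (-0.0918)(0.2710) + (0.9958)(0.9626)(0.9171) = 0.8541, so φ₂ = 58.66°.
Δλ = atan2(sin θ sin δ cos φ₁, cos δ − sin φ₁ sin φ₂) = atan2(0.3822, 0.3495) = 47.563°.
λ₂ = 35.710° + 47.563° = 83.27°.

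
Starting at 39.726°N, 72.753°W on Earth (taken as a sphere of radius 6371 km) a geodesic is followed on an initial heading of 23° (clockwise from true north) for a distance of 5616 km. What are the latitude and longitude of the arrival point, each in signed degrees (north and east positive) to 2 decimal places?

72.33°, 10.60°

Angular distance δ = d/R = 5616/6371 = 0.88149 rad; initial bearing θ = 0.4014 rad.
sin φ₂ = sin φ₁ cos δ + cos φ₁ sin δ cos θ = (0.6391)(0.6360) + (0.7691)(0.7717)(0.9205) = 0.9528, so φ₂ = 72.33°.
Δλ = atan2(sin θ sin δ cos φ₁, cos δ − sin φ₁ sin φ₂) = atan2(0.2319, 0.0270) = 83.349°.
λ₂ = -72.753° + 83.349° = 10.60°.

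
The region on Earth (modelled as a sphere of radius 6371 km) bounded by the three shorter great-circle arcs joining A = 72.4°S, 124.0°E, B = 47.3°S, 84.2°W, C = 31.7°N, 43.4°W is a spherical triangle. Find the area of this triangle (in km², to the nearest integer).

32778644 km²

Side lengths (central angles): a = 1.5202, b = 2.4218, c = 1.0242 rad; semiperimeter s = 2.4831.
By l'Huilier's theorem, tan(E/4) = √[tan(s/2) tan((s−a)/2) tan((s−b)/2) tan((s−c)/2)], giving spherical excess E = 0.8076 rad.
Area = E·R² = 0.8076 × (6371)² ≈ 32778644 km².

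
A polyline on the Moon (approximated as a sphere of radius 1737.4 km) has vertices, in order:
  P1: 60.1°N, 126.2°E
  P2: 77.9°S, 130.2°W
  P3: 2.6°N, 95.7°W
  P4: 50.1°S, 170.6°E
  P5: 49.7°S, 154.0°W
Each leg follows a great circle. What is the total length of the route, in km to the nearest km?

Leg P1→P2: central angle 2.6305 rad, distance 4570.2 km.
Leg P2→P3: central angle 1.4422 rad, distance 2505.7 km.
Leg P3→P4: central angle 1.6470 rad, distance 2861.5 km.
Leg P4→P5: central angle 0.3943 rad, distance 685.0 km.
Total: 4570.2 + 2505.7 + 2861.5 + 685.0 ≈ 10622 km.

10622 km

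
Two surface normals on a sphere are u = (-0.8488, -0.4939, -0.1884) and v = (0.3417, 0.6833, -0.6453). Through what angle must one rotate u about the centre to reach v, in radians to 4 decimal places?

u·v = -0.5059; |u| = 0.9999, |v| = 1.0000.
cos θ = (u·v)/(|u||v|) = -0.5060, so θ = 2.1013 rad.

2.1013 rad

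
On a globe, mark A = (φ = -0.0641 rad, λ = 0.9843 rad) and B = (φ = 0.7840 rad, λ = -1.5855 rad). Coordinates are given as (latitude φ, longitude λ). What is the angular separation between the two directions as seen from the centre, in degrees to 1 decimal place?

In radians: φ₁ = -0.0641, φ₂ = 0.7840, Δλ = -147.239° = -2.5698 rad.
cos c = sin φ₁ sin φ₂ + cos φ₁ cos φ₂ cos Δλ = (-0.0641)(0.7061) + (0.9979)(0.7081)(-0.8409) = -0.63947,
so c = arccos(-0.63947) = 2.26460 rad.
So the angular separation is 129.8°.

129.8°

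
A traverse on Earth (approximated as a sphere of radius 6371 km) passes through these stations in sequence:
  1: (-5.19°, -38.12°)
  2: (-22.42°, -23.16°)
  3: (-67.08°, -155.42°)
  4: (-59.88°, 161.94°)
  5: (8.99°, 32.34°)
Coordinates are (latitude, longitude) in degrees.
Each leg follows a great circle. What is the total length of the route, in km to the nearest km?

27011 km

Leg 1→2: central angle 0.3926 rad, distance 2501.2 km.
Leg 2→3: central angle 1.4614 rad, distance 9310.6 km.
Leg 3→4: central angle 0.3469 rad, distance 2209.8 km.
Leg 4→5: central angle 2.0388 rad, distance 12989.2 km.
Total: 2501.2 + 9310.6 + 2209.8 + 12989.2 ≈ 27011 km.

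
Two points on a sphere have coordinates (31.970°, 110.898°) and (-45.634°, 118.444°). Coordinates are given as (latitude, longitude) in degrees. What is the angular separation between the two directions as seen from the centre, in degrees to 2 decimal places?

77.91°

In radians: φ₁ = 0.5580, φ₂ = -0.7965, Δλ = 7.546° = 0.1317 rad.
cos c = sin φ₁ sin φ₂ + cos φ₁ cos φ₂ cos Δλ = (0.5295)(-0.7149) + (0.8483)(0.6992)(0.9913) = 0.20953,
so c = arccos(0.20953) = 1.35970 rad.
So the angular separation is 77.91°.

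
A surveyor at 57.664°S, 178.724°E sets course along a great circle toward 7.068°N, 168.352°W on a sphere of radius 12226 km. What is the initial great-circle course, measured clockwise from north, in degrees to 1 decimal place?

With φ₁ = -1.0064, φ₂ = 0.1234, Δλ = 0.2256 rad, the forward-azimuth formula gives
θ = atan2( sin Δλ cos φ₂ , cos φ₁ sin φ₂ − sin φ₁ cos φ₂ cos Δλ ) = atan2(0.2220, 0.8831) = 14.11°.
So the initial bearing is 14.1°.

14.1°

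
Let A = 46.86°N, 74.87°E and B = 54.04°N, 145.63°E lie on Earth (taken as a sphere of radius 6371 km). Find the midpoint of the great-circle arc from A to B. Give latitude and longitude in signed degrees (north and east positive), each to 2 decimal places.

The central angle between A and B is δ = 0.7627 rad.
With f = 0.5, the slerp weights are sin((1−f)δ)/sin δ = 0.5387 and sin(fδ)/sin δ = 0.5387.
Weighted sum of the unit vectors: (0.5387)·(0.1785,0.6601,0.7297) + (0.5387)·(-0.4847,0.3315,0.8094) = (-0.1650, 0.5342, 0.8291).
Converting back: φ = atan2(z, √(x²+y²)) = 56.01°, λ = atan2(y, x) = 107.16°.

56.01°, 107.16°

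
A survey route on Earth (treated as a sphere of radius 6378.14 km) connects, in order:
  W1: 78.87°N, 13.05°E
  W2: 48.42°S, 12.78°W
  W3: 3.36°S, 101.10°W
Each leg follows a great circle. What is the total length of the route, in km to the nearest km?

Leg W1→W2: central angle 2.2378 rad, distance 14273.1 km.
Leg W2→W3: central angle 1.5075 rad, distance 9615.0 km.
Total: 14273.1 + 9615.0 ≈ 23888 km.

23888 km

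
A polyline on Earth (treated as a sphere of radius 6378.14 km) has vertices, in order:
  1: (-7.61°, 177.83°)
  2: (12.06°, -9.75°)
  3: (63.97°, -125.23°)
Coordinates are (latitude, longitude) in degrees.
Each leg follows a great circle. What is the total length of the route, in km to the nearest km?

Leg 1→2: central angle 2.9899 rad, distance 19069.9 km.
Leg 2→3: central angle 1.5677 rad, distance 9998.9 km.
Total: 19069.9 + 9998.9 ≈ 29069 km.

29069 km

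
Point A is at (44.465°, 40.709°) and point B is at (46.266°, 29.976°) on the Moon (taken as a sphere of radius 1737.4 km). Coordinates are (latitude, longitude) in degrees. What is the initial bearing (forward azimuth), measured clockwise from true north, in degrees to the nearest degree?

287°

With φ₁ = 0.7761, φ₂ = 0.8075, Δλ = -0.1873 rad, the forward-azimuth formula gives
θ = atan2( sin Δλ cos φ₂ , cos φ₁ sin φ₂ − sin φ₁ cos φ₂ cos Δλ ) = atan2(-0.1287, 0.0399) = -72.78°.
Adding 360° brings this into [0°, 360°): 287°.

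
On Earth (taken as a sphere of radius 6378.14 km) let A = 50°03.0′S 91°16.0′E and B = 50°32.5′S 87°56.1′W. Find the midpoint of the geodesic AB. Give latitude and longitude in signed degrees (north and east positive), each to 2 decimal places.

Central angle δ = 1.3859 rad. Interpolating on the sphere with fraction f = 0.5:
P = [sin((1−f)δ)·A + sin(fδ)·B] / sin δ = 0.6499·A + 0.6499·B in Cartesian coordinates,
giving P = (0.0057, 0.0045, -1.0000), i.e. latitude -89.59°, longitude 38.23°.

-89.59°, 38.23°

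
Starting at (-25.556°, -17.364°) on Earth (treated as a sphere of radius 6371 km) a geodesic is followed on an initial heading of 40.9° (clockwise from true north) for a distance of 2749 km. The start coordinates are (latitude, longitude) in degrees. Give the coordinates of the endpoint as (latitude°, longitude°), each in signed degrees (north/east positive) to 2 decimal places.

Angular distance δ = d/R = 2749/6371 = 0.43149 rad; initial bearing θ = 0.7138 rad.
sin φ₂ = sin φ₁ cos δ + cos φ₁ sin δ cos θ = (-0.4314)(0.9083) + (0.9022)(0.4182)(0.7559) = -0.1067, so φ₂ = -6.12°.
Δλ = atan2(sin θ sin δ cos φ₁, cos δ − sin φ₁ sin φ₂) = atan2(0.2470, 0.8623) = 15.986°.
λ₂ = -17.364° + 15.986° = -1.38°.

-6.12°, -1.38°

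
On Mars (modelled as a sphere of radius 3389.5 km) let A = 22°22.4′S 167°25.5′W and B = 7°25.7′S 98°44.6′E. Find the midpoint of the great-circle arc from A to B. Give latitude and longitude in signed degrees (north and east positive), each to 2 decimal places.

Central angle δ = 1.5829 rad. Interpolating on the sphere with fraction f = 0.5:
P = [sin((1−f)δ)·A + sin(fδ)·B] / sin δ = 0.7114·A + 0.7114·B in Cartesian coordinates,
giving P = (-0.7493, 0.5540, -0.3628), i.e. latitude -21.27°, longitude 143.52°.

-21.27°, 143.52°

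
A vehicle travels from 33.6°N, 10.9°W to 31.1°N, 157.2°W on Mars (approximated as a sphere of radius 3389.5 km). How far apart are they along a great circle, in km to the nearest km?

With latitudes φ₁ = 33.600°, φ₂ = 31.100° and longitude difference Δλ = -146.300°:
cos c = sin φ₁ sin φ₂ + cos φ₁ cos φ₂ cos Δλ = (0.5534)(0.5165) + (0.8329)(0.8563)(-0.8320) = -0.30751,
so c = arccos(-0.30751) = 1.88337 rad.
Distance = R·c = 3389.5 × 1.8834 ≈ 6384 km.

6384 km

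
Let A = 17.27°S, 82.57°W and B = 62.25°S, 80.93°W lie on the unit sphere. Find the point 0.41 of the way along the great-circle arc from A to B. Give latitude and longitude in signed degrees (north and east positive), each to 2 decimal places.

-35.71°, -82.15°

Central angle δ = 0.7853 rad. Interpolating on the sphere with fraction f = 0.41:
P = [sin((1−f)δ)·A + sin(fδ)·B] / sin δ = 0.6321·A + 0.4476·B in Cartesian coordinates,
giving P = (0.1109, -0.8043, -0.5837), i.e. latitude -35.71°, longitude -82.15°.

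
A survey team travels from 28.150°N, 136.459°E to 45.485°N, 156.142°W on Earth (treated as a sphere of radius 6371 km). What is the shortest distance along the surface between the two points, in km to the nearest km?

With latitudes φ₁ = 28.150°, φ₂ = 45.485° and longitude difference Δλ = 67.399°:
cos c = sin φ₁ sin φ₂ + cos φ₁ cos φ₂ cos Δλ = (0.4718)(0.7131) + (0.8817)(0.7011)(0.3843) = 0.57398,
so c = arccos(0.57398) = 0.95944 rad.
Distance = R·c = 6371 × 0.9594 ≈ 6113 km.

6113 km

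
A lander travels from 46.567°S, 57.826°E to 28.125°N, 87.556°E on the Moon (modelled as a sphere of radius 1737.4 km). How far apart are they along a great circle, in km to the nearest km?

2407 km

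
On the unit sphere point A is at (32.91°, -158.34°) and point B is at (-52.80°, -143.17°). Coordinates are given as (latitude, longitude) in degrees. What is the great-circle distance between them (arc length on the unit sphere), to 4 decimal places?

With latitudes φ₁ = 32.910°, φ₂ = -52.800° and longitude difference Δλ = 15.170°:
cos c = sin φ₁ sin φ₂ + cos φ₁ cos φ₂ cos Δλ = (0.5433)(-0.7965) + (0.8395)(0.6046)(0.9652) = 0.05712,
so c = arccos(0.05712) = 1.51365 rad.
On the unit sphere the arc length equals the central angle: 1.5136.

1.5136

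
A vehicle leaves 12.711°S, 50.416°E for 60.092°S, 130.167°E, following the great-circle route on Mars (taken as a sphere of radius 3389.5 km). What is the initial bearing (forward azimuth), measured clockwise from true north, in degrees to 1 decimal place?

149.3°

Δλ = 79.751° = 1.3919 rad.
y = sin Δλ · cos φ₂ = (0.9840)(0.4986) = 0.4907
x = cos φ₁ sin φ₂ − sin φ₁ cos φ₂ cos Δλ = (0.9755)(-0.8668) − (-0.2200)(0.4986)(0.1779) = -0.8261
θ = atan2(y, x) = 149.29°, so the bearing is 149.3°.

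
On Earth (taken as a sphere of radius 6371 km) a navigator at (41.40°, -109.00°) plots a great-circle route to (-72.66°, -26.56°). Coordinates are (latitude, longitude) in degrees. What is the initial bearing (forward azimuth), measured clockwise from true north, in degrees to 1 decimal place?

Δλ = 82.440° = 1.4388 rad.
y = sin Δλ · cos φ₂ = (0.9913)(0.2980) = 0.2955
x = cos φ₁ sin φ₂ − sin φ₁ cos φ₂ cos Δλ = (0.7501)(-0.9546) − (0.6613)(0.2980)(0.1316) = -0.7420
θ = atan2(y, x) = 158.29°, so the bearing is 158.3°.

158.3°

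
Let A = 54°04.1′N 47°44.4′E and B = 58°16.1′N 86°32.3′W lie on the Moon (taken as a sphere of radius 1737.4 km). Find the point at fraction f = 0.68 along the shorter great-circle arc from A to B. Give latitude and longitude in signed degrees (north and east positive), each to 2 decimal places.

The central angle between A and B is δ = 1.0779 rad.
With f = 0.68, the slerp weights are sin((1−f)δ)/sin δ = 0.3838 and sin(fδ)/sin δ = 0.7595.
Weighted sum of the unit vectors: (0.3838)·(0.3946,0.4343,0.8097) + (0.7595)·(0.0318,-0.5250,0.8505) = (0.1756, -0.2320, 0.9567).
Converting back: φ = atan2(z, √(x²+y²)) = 73.08°, λ = atan2(y, x) = -52.88°.

73.08°, -52.88°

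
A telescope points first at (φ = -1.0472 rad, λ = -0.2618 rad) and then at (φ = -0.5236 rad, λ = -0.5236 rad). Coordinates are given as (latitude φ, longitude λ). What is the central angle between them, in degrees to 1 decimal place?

In radians: φ₁ = -1.0472, φ₂ = -0.5236, Δλ = -15.000° = -0.2618 rad.
Haversine: a = sin²(Δφ/2) + cos φ₁ cos φ₂ sin²(Δλ/2) = 0.0670 + (0.5000)(0.8660)(0.0170) = 0.07436.
Central angle c = 2·arcsin(√a) = 0.55239 rad.
So the angular separation is 31.6°.

31.6°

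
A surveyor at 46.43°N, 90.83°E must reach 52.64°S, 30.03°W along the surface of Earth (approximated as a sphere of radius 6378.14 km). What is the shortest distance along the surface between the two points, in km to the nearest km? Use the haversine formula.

Let φ₁ = 0.8104 rad, φ₂ = -0.9187 rad, and Δλ = -2.1094 rad.
Haversine: a = sin²(Δφ/2) + cos φ₁ cos φ₂ sin²(Δλ/2) = 0.5788 + (0.6892)(0.6068)(0.7565) = 0.89521.
Central angle c = 2·arcsin(√a) = 2.48229 rad.
Distance = R·c = 6378.14 × 2.4823 ≈ 15832 km.

15832 km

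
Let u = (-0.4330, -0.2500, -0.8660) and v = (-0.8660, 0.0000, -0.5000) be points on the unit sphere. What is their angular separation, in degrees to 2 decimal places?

36.10°

u·v = 0.8080; |u| = 1.0000, |v| = 1.0000.
cos θ = (u·v)/(|u||v|) = 0.8080, so θ = 36.10°.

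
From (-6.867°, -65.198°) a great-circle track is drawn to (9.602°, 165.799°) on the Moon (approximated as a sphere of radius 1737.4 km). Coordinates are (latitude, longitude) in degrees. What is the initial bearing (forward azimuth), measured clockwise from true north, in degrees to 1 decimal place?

Δλ = -129.003° = -2.2515 rad.
y = sin Δλ · cos φ₂ = (-0.7771)(0.9860) = -0.7662
x = cos φ₁ sin φ₂ − sin φ₁ cos φ₂ cos Δλ = (0.9928)(0.1668) − (-0.1196)(0.9860)(-0.6294) = 0.0914
θ = atan2(y, x) = -83.20°; adding 360° gives 276.8°.

276.8°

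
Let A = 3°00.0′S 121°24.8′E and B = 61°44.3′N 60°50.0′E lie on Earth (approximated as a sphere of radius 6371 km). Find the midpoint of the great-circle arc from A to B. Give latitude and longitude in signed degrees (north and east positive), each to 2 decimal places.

32.54°, 102.89°

Central angle δ = 1.3835 rad. Interpolating on the sphere with fraction f = 0.5:
P = [sin((1−f)δ)·A + sin(fδ)·B] / sin δ = 0.6492·A + 0.6492·B in Cartesian coordinates,
giving P = (-0.1881, 0.8218, 0.5379), i.e. latitude 32.54°, longitude 102.89°.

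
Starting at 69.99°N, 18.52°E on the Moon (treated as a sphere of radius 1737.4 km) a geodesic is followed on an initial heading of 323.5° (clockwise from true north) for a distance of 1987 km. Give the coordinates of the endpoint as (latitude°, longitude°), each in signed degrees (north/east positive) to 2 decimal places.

39.76°, -116.71°

Angular distance δ = d/R = 1987/1737.4 = 1.14366 rad; initial bearing θ = 5.6461 rad.
sin φ₂ = sin φ₁ cos δ + cos φ₁ sin δ cos θ = (0.9396)(0.4143) + (0.3422)(0.9102)(0.8039) = 0.6396, so φ₂ = 39.76°.
Δλ = atan2(sin θ sin δ cos φ₁, cos δ − sin φ₁ sin φ₂) = atan2(-0.1853, -0.1867) = -135.228°.
λ₂ = 18.520° − 135.228° = -116.71°.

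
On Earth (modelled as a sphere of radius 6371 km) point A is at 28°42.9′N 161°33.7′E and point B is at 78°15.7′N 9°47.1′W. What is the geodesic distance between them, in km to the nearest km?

With latitudes φ₁ = 28.715°, φ₂ = 78.262° and longitude difference Δλ = -171.347°:
cos c = sin φ₁ sin φ₂ + cos φ₁ cos φ₂ cos Δλ = (0.4805)(0.9791) + (0.8770)(0.2034)(-0.9886) = 0.29401,
so c = arccos(0.29401) = 1.27237 rad.
Distance = R·c = 6371 × 1.2724 ≈ 8106 km.

8106 km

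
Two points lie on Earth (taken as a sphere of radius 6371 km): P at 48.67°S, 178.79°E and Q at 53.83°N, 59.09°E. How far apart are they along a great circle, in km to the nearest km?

15908 km

With latitudes φ₁ = -48.670°, φ₂ = 53.830° and longitude difference Δλ = -119.700°:
Haversine: a = sin²(Δφ/2) + cos φ₁ cos φ₂ sin²(Δλ/2) = 0.6082 + (0.6604)(0.5902)(0.7477) = 0.89965.
Central angle c = 2·arcsin(√a) = 2.49693 rad.
Distance = R·c = 6371 × 2.4969 ≈ 15908 km.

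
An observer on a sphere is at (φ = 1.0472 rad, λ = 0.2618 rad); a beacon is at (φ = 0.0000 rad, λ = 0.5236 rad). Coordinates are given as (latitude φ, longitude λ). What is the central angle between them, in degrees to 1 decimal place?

Let φ₁ = 1.0472 rad, φ₂ = 0.0000 rad, and Δλ = 0.2618 rad.
cos c = sin φ₁ sin φ₂ + cos φ₁ cos φ₂ cos Δλ = (0.8660)(0.0000) + (0.5000)(1.0000)(0.9659) = 0.48296,
so c = arccos(0.48296) = 1.06676 rad.
So the angular separation is 61.1°.

61.1°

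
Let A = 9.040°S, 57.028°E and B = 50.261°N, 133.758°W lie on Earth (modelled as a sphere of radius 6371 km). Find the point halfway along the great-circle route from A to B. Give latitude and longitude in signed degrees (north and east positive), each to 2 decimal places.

58.23°, 75.43°

The central angle between A and B is δ = 2.4054 rad.
With f = 0.5, the slerp weights are sin((1−f)δ)/sin δ = 1.3895 and sin(fδ)/sin δ = 1.3895.
Weighted sum of the unit vectors: (1.3895)·(0.5375,0.8285,-0.1571) + (1.3895)·(-0.4421,-0.4617,0.7690) = (0.1325, 0.5096, 0.8501).
Converting back: φ = atan2(z, √(x²+y²)) = 58.23°, λ = atan2(y, x) = 75.43°.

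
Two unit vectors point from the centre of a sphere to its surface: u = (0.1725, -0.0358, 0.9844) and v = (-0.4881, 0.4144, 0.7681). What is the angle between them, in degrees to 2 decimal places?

48.92°

u·v = 0.6571; |u| = 1.0000, |v| = 1.0000.
cos θ = (u·v)/(|u||v|) = 0.6571, so θ = 48.92°.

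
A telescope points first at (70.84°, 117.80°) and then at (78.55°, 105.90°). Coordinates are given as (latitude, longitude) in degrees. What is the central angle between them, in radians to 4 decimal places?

0.1446 rad

In radians: φ₁ = 1.2364, φ₂ = 1.3710, Δλ = -11.900° = -0.2077 rad.
cos c = sin φ₁ sin φ₂ + cos φ₁ cos φ₂ cos Δλ = (0.9446)(0.9801) + (0.3282)(0.1985)(0.9785) = 0.98956,
so c = arccos(0.98956) = 0.14463 rad.
So the angular separation is 0.1446 rad.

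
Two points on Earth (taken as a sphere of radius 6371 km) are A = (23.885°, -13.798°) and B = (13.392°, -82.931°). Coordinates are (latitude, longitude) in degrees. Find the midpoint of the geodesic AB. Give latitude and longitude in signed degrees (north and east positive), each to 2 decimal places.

22.27°, -49.59°

Central angle δ = 1.1477 rad. Interpolating on the sphere with fraction f = 0.5:
P = [sin((1−f)δ)·A + sin(fδ)·B] / sin δ = 0.5954·A + 0.5954·B in Cartesian coordinates,
giving P = (0.5999, -0.7046, 0.3790), i.e. latitude 22.27°, longitude -49.59°.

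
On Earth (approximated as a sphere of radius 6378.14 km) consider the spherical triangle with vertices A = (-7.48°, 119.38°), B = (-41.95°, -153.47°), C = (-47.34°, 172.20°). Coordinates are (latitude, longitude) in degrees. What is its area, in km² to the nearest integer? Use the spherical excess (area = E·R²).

4708163 km²

Side lengths (central angles): a = 0.4328, b = 1.0452, c = 1.4468 rad; semiperimeter s = 1.4624.
By l'Huilier's theorem, tan(E/4) = √[tan(s/2) tan((s−a)/2) tan((s−b)/2) tan((s−c)/2)], giving spherical excess E = 0.1157 rad.
Area = E·R² = 0.1157 × (6378.14)² ≈ 4708163 km².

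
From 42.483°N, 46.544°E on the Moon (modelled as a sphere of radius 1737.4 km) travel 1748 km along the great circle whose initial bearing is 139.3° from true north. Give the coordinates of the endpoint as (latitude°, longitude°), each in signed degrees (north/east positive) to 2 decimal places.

-6.37°, 80.21°

Angular distance δ = d/R = 1748/1737.4 = 1.00610 rad; initial bearing θ = 2.4312 rad.
sin φ₂ = sin φ₁ cos δ + cos φ₁ sin δ cos θ = (0.6754)(0.5352) + (0.7375)(0.8448)(-0.7581) = -0.1109, so φ₂ = -6.37°.
Δλ = atan2(sin θ sin δ cos φ₁, cos δ − sin φ₁ sin φ₂) = atan2(0.4062, 0.6100) = 33.661°.
λ₂ = 46.544° + 33.661° = 80.21°.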